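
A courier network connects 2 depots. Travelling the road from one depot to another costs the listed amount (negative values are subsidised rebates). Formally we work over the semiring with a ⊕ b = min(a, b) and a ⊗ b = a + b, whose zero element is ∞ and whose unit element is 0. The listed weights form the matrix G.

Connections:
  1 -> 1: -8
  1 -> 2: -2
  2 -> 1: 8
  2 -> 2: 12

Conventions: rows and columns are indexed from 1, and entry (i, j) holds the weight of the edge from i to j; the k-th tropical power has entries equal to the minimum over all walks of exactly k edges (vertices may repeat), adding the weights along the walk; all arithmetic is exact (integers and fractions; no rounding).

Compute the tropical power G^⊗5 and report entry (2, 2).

G^⊗2:
  [-16, -10]
  [0, 6]
G^⊗3:
  [-24, -18]
  [-8, -2]
G^⊗4:
  [-32, -26]
  [-16, -10]
G^⊗5:
  [-40, -34]
  [-24, -18]
Key observation: the optimum is the walk 2->1->1->1->1->2, with weight 8 + (-8) + (-8) + (-8) + (-2) = -18.
Optimal value attained by: walk 2->1->1->1->1->2.
Answer: (G^⊗5)[2][2] = -18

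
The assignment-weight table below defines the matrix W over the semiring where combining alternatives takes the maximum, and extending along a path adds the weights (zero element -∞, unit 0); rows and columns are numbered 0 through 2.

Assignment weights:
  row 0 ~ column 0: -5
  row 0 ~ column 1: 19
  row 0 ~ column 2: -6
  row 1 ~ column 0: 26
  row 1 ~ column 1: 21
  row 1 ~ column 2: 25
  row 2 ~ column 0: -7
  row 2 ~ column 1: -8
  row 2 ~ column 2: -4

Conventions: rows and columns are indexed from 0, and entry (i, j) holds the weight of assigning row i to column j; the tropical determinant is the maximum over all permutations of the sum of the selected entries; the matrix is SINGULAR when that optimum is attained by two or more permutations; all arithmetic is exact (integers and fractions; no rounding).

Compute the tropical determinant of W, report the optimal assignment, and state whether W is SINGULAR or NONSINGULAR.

σ = (0, 1, 2): (-5) + 21 + (-4) = 12
σ = (0, 2, 1): (-5) + 25 + (-8) = 12
σ = (1, 0, 2): 19 + 26 + (-4) = 41
σ = (1, 2, 0): 19 + 25 + (-7) = 37
σ = (2, 0, 1): (-6) + 26 + (-8) = 12
σ = (2, 1, 0): (-6) + 21 + (-7) = 8
Optimal value attained by: σ = (1, 0, 2).
Answer: det⊕(W) = 41; verdict: NONSINGULAR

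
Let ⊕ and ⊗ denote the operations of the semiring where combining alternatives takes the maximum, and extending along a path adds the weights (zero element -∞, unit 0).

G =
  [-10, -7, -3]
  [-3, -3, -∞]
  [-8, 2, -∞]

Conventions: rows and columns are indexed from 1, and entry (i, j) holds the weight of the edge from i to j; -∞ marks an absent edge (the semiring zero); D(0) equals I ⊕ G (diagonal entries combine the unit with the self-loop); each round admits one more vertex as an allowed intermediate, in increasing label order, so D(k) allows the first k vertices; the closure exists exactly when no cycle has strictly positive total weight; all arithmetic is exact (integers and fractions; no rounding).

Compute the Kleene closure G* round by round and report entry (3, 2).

D(0):
  [0, -7, -3]
  [-3, 0, -∞]
  [-8, 2, 0]
D(1):
  [0, -7, -3]
  [-3, 0, -6]
  [-8, 2, 0]
D(2):
  [0, -7, -3]
  [-3, 0, -6]
  [-1, 2, 0]
D(3):
  [0, -1, -3]
  [-3, 0, -6]
  [-1, 2, 0]
Answer: G*[3][2] = 2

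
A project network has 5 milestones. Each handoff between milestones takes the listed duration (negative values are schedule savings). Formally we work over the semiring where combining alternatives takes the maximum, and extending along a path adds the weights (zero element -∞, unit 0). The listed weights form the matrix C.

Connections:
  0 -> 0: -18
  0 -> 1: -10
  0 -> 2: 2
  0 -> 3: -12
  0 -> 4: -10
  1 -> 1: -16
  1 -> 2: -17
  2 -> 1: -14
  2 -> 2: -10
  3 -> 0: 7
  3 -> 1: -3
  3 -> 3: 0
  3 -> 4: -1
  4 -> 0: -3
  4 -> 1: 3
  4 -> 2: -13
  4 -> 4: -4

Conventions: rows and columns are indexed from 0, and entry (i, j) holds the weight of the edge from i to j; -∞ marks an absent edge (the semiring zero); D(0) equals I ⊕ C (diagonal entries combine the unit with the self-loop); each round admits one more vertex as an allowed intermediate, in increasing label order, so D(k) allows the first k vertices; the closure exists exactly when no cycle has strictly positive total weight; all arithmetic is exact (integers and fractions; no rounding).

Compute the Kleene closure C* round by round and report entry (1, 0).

D(0):
  [0, -10, 2, -12, -10]
  [-∞, 0, -17, -∞, -∞]
  [-∞, -14, 0, -∞, -∞]
  [7, -3, -∞, 0, -1]
  [-3, 3, -13, -∞, 0]
D(1):
  [0, -10, 2, -12, -10]
  [-∞, 0, -17, -∞, -∞]
  [-∞, -14, 0, -∞, -∞]
  [7, -3, 9, 0, -1]
  [-3, 3, -1, -15, 0]
D(2):
  [0, -10, 2, -12, -10]
  [-∞, 0, -17, -∞, -∞]
  [-∞, -14, 0, -∞, -∞]
  [7, -3, 9, 0, -1]
  [-3, 3, -1, -15, 0]
D(3):
  [0, -10, 2, -12, -10]
  [-∞, 0, -17, -∞, -∞]
  [-∞, -14, 0, -∞, -∞]
  [7, -3, 9, 0, -1]
  [-3, 3, -1, -15, 0]
D(4):
  [0, -10, 2, -12, -10]
  [-∞, 0, -17, -∞, -∞]
  [-∞, -14, 0, -∞, -∞]
  [7, -3, 9, 0, -1]
  [-3, 3, -1, -15, 0]
D(5):
  [0, -7, 2, -12, -10]
  [-∞, 0, -17, -∞, -∞]
  [-∞, -14, 0, -∞, -∞]
  [7, 2, 9, 0, -1]
  [-3, 3, -1, -15, 0]
Answer: C*[1][0] = -∞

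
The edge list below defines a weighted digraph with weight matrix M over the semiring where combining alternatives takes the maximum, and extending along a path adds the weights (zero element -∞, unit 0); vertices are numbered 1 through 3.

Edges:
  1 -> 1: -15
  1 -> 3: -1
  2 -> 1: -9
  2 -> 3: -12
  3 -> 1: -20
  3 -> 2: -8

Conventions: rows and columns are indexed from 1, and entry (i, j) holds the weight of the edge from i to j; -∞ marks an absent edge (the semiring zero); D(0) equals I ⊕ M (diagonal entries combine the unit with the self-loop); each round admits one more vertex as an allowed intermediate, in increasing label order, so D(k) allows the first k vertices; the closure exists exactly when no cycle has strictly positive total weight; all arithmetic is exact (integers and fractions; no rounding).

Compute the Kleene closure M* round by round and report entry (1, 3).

D(0):
  [0, -∞, -1]
  [-9, 0, -12]
  [-20, -8, 0]
D(1):
  [0, -∞, -1]
  [-9, 0, -10]
  [-20, -8, 0]
D(2):
  [0, -∞, -1]
  [-9, 0, -10]
  [-17, -8, 0]
D(3):
  [0, -9, -1]
  [-9, 0, -10]
  [-17, -8, 0]
Answer: M*[1][3] = -1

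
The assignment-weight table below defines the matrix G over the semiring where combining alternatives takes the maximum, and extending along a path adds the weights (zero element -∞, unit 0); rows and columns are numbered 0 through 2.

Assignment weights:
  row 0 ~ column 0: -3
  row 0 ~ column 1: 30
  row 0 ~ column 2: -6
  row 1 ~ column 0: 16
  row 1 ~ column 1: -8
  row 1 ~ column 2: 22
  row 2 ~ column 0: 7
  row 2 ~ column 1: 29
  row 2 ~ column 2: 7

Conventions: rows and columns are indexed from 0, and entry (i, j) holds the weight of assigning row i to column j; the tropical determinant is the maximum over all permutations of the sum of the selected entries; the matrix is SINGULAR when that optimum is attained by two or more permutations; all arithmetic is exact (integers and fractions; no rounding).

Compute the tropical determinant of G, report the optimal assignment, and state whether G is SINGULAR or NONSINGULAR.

σ = (0, 1, 2): (-3) + (-8) + 7 = -4
σ = (0, 2, 1): (-3) + 22 + 29 = 48
σ = (1, 0, 2): 30 + 16 + 7 = 53
σ = (1, 2, 0): 30 + 22 + 7 = 59
σ = (2, 0, 1): (-6) + 16 + 29 = 39
σ = (2, 1, 0): (-6) + (-8) + 7 = -7
Optimal value attained by: σ = (1, 2, 0).
Answer: det⊕(G) = 59; verdict: NONSINGULAR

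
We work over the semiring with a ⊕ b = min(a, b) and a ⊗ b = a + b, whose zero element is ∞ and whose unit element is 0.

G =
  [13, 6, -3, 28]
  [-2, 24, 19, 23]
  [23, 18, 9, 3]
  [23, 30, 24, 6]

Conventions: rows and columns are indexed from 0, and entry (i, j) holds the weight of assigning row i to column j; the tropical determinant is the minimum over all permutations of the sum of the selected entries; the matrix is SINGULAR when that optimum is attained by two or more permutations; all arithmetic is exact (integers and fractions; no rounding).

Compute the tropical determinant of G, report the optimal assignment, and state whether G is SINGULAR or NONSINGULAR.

σ = (0, 1, 2, 3): 13 + 24 + 9 + 6 = 52
σ = (0, 1, 3, 2): 13 + 24 + 3 + 24 = 64
σ = (0, 2, 1, 3): 13 + 19 + 18 + 6 = 56
σ = (0, 2, 3, 1): 13 + 19 + 3 + 30 = 65
σ = (0, 3, 1, 2): 13 + 23 + 18 + 24 = 78
σ = (0, 3, 2, 1): 13 + 23 + 9 + 30 = 75
σ = (1, 0, 2, 3): 6 + (-2) + 9 + 6 = 19
σ = (1, 0, 3, 2): 6 + (-2) + 3 + 24 = 31
σ = (1, 2, 0, 3): 6 + 19 + 23 + 6 = 54
σ = (1, 2, 3, 0): 6 + 19 + 3 + 23 = 51
σ = (1, 3, 0, 2): 6 + 23 + 23 + 24 = 76
σ = (1, 3, 2, 0): 6 + 23 + 9 + 23 = 61
σ = (2, 0, 1, 3): (-3) + (-2) + 18 + 6 = 19
σ = (2, 0, 3, 1): (-3) + (-2) + 3 + 30 = 28
σ = (2, 1, 0, 3): (-3) + 24 + 23 + 6 = 50
σ = (2, 1, 3, 0): (-3) + 24 + 3 + 23 = 47
σ = (2, 3, 0, 1): (-3) + 23 + 23 + 30 = 73
σ = (2, 3, 1, 0): (-3) + 23 + 18 + 23 = 61
σ = (3, 0, 1, 2): 28 + (-2) + 18 + 24 = 68
σ = (3, 0, 2, 1): 28 + (-2) + 9 + 30 = 65
σ = (3, 1, 0, 2): 28 + 24 + 23 + 24 = 99
σ = (3, 1, 2, 0): 28 + 24 + 9 + 23 = 84
σ = (3, 2, 0, 1): 28 + 19 + 23 + 30 = 100
σ = (3, 2, 1, 0): 28 + 19 + 18 + 23 = 88
Optimal value attained by: σ = (1, 0, 2, 3).
Answer: det⊕(G) = 19; verdict: SINGULAR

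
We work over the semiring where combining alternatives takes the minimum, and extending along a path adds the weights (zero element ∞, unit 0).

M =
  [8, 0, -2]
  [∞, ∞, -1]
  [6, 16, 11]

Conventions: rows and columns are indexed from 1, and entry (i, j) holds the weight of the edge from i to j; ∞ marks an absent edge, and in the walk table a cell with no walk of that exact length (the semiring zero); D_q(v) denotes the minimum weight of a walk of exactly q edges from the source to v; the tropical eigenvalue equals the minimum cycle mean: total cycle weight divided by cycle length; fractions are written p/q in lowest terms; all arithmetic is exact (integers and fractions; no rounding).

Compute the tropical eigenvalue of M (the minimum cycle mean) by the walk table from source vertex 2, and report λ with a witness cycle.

q=0: [∞, 0, ∞]
q=1: [∞, ∞, -1]
q=2: [5, 15, 10]
q=3: [13, 5, 3]
Optimal cycle mean attained by: cycle 1->2->3->1, total 0 + (-1) + 6, length 3.
Answer: λ = 5/3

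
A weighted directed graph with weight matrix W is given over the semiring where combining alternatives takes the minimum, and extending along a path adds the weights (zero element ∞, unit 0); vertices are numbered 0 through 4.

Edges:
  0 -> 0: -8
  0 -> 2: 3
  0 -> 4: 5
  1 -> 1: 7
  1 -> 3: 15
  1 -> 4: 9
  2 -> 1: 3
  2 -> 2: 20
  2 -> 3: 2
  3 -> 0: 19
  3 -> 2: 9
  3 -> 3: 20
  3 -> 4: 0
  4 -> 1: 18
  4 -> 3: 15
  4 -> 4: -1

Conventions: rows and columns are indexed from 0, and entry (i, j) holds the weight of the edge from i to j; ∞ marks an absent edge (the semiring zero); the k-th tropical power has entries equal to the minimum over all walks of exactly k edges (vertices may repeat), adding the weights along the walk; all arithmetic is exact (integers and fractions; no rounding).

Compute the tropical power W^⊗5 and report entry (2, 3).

W^⊗2:
  [-16, 6, -5, 5, -3]
  [34, 14, 24, 22, 8]
  [21, 10, 11, 18, 2]
  [11, 12, 22, 11, -1]
  [34, 17, 24, 14, -2]
W^⊗3:
  [-24, -2, -13, -3, -11]
  [26, 21, 31, 23, 7]
  [13, 14, 24, 13, 1]
  [3, 17, 14, 14, -2]
  [26, 16, 23, 13, -3]
W^⊗4:
  [-32, -10, -21, -11, -19]
  [18, 25, 29, 22, 6]
  [5, 19, 16, 16, 0]
  [-5, 16, 6, 13, -3]
  [18, 15, 22, 12, -4]
W^⊗5:
  [-40, -18, -29, -19, -27]
  [10, 24, 21, 21, 5]
  [-3, 18, 8, 15, -1]
  [-13, 9, -2, 8, -4]
  [10, 14, 21, 11, -5]
Key observation: the optimum is the walk 2->3->4->4->4->3, with weight 2 + 0 + (-1) + (-1) + 15 = 15.
Optimal value attained by: walk 2->3->4->4->4->3.
Answer: (W^⊗5)[2][3] = 15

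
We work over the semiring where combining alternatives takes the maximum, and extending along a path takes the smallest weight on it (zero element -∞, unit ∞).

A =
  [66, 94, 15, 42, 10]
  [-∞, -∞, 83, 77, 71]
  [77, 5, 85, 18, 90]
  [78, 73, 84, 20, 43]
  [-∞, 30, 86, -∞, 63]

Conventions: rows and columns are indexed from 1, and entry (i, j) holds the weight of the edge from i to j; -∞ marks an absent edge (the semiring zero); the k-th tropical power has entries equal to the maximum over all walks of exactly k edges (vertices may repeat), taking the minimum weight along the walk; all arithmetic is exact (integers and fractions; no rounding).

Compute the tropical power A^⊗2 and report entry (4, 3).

A^⊗2:
  [66, 66, 83, 77, 71]
  [77, 73, 83, 20, 83]
  [77, 77, 86, 42, 85]
  [77, 78, 84, 73, 84]
  [77, 30, 85, 30, 86]
Key observation: the optimum is the walk 4->3->3, with weight 84 min 85 = 84.
Optimal value attained by: walk 4->3->3.
Answer: (A^⊗2)[4][3] = 84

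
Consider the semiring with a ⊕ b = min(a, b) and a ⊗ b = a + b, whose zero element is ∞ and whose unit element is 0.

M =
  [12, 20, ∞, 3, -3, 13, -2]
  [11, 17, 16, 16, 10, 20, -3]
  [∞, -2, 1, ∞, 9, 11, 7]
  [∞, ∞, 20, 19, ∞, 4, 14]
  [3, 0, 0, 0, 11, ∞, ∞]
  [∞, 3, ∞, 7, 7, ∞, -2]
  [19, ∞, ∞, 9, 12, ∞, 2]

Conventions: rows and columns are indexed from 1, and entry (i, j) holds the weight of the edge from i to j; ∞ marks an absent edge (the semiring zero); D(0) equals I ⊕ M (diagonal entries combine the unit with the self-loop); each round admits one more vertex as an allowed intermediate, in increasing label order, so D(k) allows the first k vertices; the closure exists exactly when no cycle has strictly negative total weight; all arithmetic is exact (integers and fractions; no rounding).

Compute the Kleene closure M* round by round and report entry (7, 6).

D(0):
  [0, 20, ∞, 3, -3, 13, -2]
  [11, 0, 16, 16, 10, 20, -3]
  [∞, -2, 0, ∞, 9, 11, 7]
  [∞, ∞, 20, 0, ∞, 4, 14]
  [3, 0, 0, 0, 0, ∞, ∞]
  [∞, 3, ∞, 7, 7, 0, -2]
  [19, ∞, ∞, 9, 12, ∞, 0]
D(1):
  [0, 20, ∞, 3, -3, 13, -2]
  [11, 0, 16, 14, 8, 20, -3]
  [∞, -2, 0, ∞, 9, 11, 7]
  [∞, ∞, 20, 0, ∞, 4, 14]
  [3, 0, 0, 0, 0, 16, 1]
  [∞, 3, ∞, 7, 7, 0, -2]
  [19, 39, ∞, 9, 12, 32, 0]
D(2):
  [0, 20, 36, 3, -3, 13, -2]
  [11, 0, 16, 14, 8, 20, -3]
  [9, -2, 0, 12, 6, 11, -5]
  [∞, ∞, 20, 0, ∞, 4, 14]
  [3, 0, 0, 0, 0, 16, -3]
  [14, 3, 19, 7, 7, 0, -2]
  [19, 39, 55, 9, 12, 32, 0]
D(3):
  [0, 20, 36, 3, -3, 13, -2]
  [11, 0, 16, 14, 8, 20, -3]
  [9, -2, 0, 12, 6, 11, -5]
  [29, 18, 20, 0, 26, 4, 14]
  [3, -2, 0, 0, 0, 11, -5]
  [14, 3, 19, 7, 7, 0, -2]
  [19, 39, 55, 9, 12, 32, 0]
D(4):
  [0, 20, 23, 3, -3, 7, -2]
  [11, 0, 16, 14, 8, 18, -3]
  [9, -2, 0, 12, 6, 11, -5]
  [29, 18, 20, 0, 26, 4, 14]
  [3, -2, 0, 0, 0, 4, -5]
  [14, 3, 19, 7, 7, 0, -2]
  [19, 27, 29, 9, 12, 13, 0]
D(5):
  [0, -5, -3, -3, -3, 1, -8]
  [11, 0, 8, 8, 8, 12, -3]
  [9, -2, 0, 6, 6, 10, -5]
  [29, 18, 20, 0, 26, 4, 14]
  [3, -2, 0, 0, 0, 4, -5]
  [10, 3, 7, 7, 7, 0, -2]
  [15, 10, 12, 9, 12, 13, 0]
D(6):
  [0, -5, -3, -3, -3, 1, -8]
  [11, 0, 8, 8, 8, 12, -3]
  [9, -2, 0, 6, 6, 10, -5]
  [14, 7, 11, 0, 11, 4, 2]
  [3, -2, 0, 0, 0, 4, -5]
  [10, 3, 7, 7, 7, 0, -2]
  [15, 10, 12, 9, 12, 13, 0]
D(7):
  [0, -5, -3, -3, -3, 1, -8]
  [11, 0, 8, 6, 8, 10, -3]
  [9, -2, 0, 4, 6, 8, -5]
  [14, 7, 11, 0, 11, 4, 2]
  [3, -2, 0, 0, 0, 4, -5]
  [10, 3, 7, 7, 7, 0, -2]
  [15, 10, 12, 9, 12, 13, 0]
Answer: M*[7][6] = 13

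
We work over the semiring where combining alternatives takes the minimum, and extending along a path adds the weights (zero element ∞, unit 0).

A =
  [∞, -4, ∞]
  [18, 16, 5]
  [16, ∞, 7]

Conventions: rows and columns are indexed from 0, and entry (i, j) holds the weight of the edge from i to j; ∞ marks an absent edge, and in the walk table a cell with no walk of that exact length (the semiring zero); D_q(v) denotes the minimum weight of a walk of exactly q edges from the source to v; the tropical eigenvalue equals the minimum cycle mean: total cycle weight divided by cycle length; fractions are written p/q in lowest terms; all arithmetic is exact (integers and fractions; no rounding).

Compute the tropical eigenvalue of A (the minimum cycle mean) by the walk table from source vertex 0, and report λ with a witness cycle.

q=0: [0, ∞, ∞]
q=1: [∞, -4, ∞]
q=2: [14, 12, 1]
q=3: [17, 10, 8]
Optimal cycle mean attained by: cycle 0->1->2->0, total (-4) + 5 + 16, length 3.
Answer: λ = 17/3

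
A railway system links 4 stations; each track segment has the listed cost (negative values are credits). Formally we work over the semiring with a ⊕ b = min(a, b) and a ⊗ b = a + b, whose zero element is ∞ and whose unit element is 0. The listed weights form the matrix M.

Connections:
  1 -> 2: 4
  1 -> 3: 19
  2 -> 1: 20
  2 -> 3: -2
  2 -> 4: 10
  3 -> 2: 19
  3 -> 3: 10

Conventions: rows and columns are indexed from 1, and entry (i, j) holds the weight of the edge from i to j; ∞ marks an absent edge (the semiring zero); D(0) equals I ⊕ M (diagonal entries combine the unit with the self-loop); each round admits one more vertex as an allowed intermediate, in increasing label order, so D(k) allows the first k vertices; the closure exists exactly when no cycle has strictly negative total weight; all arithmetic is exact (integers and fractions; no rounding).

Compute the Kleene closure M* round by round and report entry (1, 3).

D(0):
  [0, 4, 19, ∞]
  [20, 0, -2, 10]
  [∞, 19, 0, ∞]
  [∞, ∞, ∞, 0]
D(1):
  [0, 4, 19, ∞]
  [20, 0, -2, 10]
  [∞, 19, 0, ∞]
  [∞, ∞, ∞, 0]
D(2):
  [0, 4, 2, 14]
  [20, 0, -2, 10]
  [39, 19, 0, 29]
  [∞, ∞, ∞, 0]
D(3):
  [0, 4, 2, 14]
  [20, 0, -2, 10]
  [39, 19, 0, 29]
  [∞, ∞, ∞, 0]
D(4):
  [0, 4, 2, 14]
  [20, 0, -2, 10]
  [39, 19, 0, 29]
  [∞, ∞, ∞, 0]
Answer: M*[1][3] = 2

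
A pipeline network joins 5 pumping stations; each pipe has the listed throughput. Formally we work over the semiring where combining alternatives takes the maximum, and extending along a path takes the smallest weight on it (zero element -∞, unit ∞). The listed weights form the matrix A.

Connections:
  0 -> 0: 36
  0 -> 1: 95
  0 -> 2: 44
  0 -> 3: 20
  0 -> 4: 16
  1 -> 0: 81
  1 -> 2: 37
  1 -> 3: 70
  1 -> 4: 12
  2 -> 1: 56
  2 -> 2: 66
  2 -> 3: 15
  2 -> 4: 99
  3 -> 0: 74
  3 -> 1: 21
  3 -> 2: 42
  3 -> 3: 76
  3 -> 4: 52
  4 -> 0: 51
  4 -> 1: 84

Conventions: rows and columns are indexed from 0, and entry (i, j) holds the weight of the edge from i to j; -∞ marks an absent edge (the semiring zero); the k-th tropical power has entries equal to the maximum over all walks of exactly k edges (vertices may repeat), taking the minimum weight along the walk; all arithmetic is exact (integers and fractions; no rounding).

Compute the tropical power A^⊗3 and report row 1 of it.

A^⊗2:
  [81, 44, 44, 70, 44]
  [70, 81, 44, 70, 52]
  [56, 84, 66, 56, 66]
  [74, 74, 44, 76, 52]
  [81, 51, 44, 70, 16]
A^⊗3:
  [70, 81, 44, 70, 52]
  [81, 70, 44, 70, 52]
  [81, 66, 66, 70, 66]
  [74, 74, 44, 76, 52]
  [70, 81, 44, 70, 52]
Answer: row 1 of A^⊗3 = [81, 70, 44, 70, 52]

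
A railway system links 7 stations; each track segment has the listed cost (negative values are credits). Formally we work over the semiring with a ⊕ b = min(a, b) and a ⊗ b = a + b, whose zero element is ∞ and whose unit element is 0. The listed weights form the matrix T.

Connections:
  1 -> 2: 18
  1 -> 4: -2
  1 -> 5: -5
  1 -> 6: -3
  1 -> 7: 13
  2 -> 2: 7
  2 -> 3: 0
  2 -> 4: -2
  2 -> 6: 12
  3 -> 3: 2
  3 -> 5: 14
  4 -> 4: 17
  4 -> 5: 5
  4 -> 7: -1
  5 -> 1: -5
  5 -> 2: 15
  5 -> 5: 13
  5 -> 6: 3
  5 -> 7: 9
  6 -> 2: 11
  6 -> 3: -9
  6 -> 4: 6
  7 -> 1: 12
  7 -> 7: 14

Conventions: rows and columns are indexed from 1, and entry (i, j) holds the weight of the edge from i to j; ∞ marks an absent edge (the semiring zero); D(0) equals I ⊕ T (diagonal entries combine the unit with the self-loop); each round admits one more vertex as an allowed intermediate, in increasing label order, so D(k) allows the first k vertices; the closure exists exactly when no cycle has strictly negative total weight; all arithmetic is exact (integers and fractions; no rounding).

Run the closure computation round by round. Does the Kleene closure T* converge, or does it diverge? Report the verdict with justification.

D(0):
  [0, 18, ∞, -2, -5, -3, 13]
  [∞, 0, 0, -2, ∞, 12, ∞]
  [∞, ∞, 0, ∞, 14, ∞, ∞]
  [∞, ∞, ∞, 0, 5, ∞, -1]
  [-5, 15, ∞, ∞, 0, 3, 9]
  [∞, 11, -9, 6, ∞, 0, ∞]
  [12, ∞, ∞, ∞, ∞, ∞, 0]
Detection: at round 1, diagonal entry (5, 5) turns strictly negative.
Key observation: the cycle 5->1->5 has total weight (-5) + (-5), which is strictly negative.
Answer: DIVERGES — negative cycle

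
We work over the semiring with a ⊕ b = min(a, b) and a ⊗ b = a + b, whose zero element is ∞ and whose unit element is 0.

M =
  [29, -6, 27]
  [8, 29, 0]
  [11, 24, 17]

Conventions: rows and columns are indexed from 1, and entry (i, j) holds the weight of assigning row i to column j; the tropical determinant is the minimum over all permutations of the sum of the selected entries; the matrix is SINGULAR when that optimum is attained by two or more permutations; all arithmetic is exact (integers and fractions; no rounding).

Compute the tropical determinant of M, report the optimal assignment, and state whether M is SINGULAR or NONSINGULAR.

σ = (1, 2, 3): 29 + 29 + 17 = 75
σ = (1, 3, 2): 29 + 0 + 24 = 53
σ = (2, 1, 3): (-6) + 8 + 17 = 19
σ = (2, 3, 1): (-6) + 0 + 11 = 5
σ = (3, 1, 2): 27 + 8 + 24 = 59
σ = (3, 2, 1): 27 + 29 + 11 = 67
Optimal value attained by: σ = (2, 3, 1).
Answer: det⊕(M) = 5; verdict: NONSINGULAR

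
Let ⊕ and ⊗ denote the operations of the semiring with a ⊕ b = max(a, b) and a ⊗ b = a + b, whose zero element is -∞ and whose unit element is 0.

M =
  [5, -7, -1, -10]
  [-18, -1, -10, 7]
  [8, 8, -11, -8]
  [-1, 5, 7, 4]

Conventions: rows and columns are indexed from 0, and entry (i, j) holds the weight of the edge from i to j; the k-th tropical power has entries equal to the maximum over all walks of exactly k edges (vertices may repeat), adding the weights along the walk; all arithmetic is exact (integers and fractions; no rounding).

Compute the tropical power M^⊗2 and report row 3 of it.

M^⊗2:
  [10, 7, 4, 0]
  [6, 12, 14, 11]
  [13, 7, 7, 15]
  [15, 15, 11, 12]
Answer: row 3 of M^⊗2 = [15, 15, 11, 12]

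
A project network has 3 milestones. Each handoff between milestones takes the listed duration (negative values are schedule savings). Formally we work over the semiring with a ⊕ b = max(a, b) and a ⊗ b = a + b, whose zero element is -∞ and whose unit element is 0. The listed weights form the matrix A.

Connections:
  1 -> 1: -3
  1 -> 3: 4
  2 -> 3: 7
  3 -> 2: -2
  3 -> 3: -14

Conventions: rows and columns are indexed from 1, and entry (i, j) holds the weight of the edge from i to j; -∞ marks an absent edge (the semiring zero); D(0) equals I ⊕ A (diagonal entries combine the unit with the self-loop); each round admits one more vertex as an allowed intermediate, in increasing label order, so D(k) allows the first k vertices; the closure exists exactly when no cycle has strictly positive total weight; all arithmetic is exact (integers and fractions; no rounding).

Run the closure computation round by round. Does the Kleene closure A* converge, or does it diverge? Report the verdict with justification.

D(0):
  [0, -∞, 4]
  [-∞, 0, 7]
  [-∞, -2, 0]
D(1):
  [0, -∞, 4]
  [-∞, 0, 7]
  [-∞, -2, 0]
Detection: at round 2, diagonal entry (3, 3) turns strictly positive.
Key observation: the cycle 3->2->3 has total weight (-2) + 7, which is strictly positive.
Answer: DIVERGES — positive cycle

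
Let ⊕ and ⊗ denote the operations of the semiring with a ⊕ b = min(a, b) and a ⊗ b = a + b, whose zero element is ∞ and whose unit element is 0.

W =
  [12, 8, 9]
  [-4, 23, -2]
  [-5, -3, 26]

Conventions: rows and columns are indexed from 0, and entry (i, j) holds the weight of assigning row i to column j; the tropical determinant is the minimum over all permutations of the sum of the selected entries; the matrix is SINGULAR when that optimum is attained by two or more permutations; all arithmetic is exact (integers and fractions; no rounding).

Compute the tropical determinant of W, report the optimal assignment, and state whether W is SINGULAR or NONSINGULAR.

σ = (0, 1, 2): 12 + 23 + 26 = 61
σ = (0, 2, 1): 12 + (-2) + (-3) = 7
σ = (1, 0, 2): 8 + (-4) + 26 = 30
σ = (1, 2, 0): 8 + (-2) + (-5) = 1
σ = (2, 0, 1): 9 + (-4) + (-3) = 2
σ = (2, 1, 0): 9 + 23 + (-5) = 27
Optimal value attained by: σ = (1, 2, 0).
Answer: det⊕(W) = 1; verdict: NONSINGULAR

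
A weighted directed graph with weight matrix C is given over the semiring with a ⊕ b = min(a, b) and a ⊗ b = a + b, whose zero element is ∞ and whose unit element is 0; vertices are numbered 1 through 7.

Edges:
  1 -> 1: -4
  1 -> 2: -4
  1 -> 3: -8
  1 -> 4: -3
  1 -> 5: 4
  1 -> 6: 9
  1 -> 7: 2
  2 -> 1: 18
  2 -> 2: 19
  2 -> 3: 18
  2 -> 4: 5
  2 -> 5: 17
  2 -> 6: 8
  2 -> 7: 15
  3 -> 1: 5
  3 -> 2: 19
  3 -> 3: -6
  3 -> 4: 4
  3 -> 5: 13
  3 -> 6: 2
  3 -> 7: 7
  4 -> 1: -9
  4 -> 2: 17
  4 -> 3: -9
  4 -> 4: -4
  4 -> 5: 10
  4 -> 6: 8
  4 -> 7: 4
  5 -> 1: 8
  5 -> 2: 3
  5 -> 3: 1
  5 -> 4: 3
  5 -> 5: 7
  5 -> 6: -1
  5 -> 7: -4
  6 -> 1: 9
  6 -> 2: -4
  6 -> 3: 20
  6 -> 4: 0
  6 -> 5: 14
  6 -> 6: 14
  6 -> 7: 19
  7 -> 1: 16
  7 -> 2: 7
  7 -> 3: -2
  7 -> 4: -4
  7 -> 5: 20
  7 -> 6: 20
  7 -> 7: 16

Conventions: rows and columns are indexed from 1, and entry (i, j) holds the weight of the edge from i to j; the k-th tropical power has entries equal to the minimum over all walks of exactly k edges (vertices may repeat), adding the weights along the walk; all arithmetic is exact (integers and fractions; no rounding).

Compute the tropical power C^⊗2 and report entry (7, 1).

C^⊗2:
  [-12, -8, -14, -7, 0, -6, -2]
  [-4, 4, -4, 1, 15, 13, 9]
  [-5, -2, -12, -2, 7, -4, 1]
  [-13, -13, -17, -12, -5, -7, -7]
  [-6, -5, -6, -8, 12, 3, 3]
  [-9, 5, -9, -4, 10, 4, 4]
  [-13, 12, -13, -8, 6, 0, 0]
Key observation: the optimum is the walk 7->4->1, with weight (-4) + (-9) = -13.
Optimal value attained by: walk 7->4->1.
Answer: (C^⊗2)[7][1] = -13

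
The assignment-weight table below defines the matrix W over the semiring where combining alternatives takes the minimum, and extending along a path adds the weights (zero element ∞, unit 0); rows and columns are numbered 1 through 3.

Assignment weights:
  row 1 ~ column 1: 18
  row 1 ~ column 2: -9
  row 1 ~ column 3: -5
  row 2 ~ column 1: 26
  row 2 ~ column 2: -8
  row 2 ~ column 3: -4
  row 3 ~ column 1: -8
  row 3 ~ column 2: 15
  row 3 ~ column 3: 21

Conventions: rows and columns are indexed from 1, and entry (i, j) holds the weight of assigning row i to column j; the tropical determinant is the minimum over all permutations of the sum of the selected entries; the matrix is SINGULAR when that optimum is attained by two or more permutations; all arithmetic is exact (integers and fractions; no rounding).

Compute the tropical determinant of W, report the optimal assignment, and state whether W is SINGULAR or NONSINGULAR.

σ = (1, 2, 3): 18 + (-8) + 21 = 31
σ = (1, 3, 2): 18 + (-4) + 15 = 29
σ = (2, 1, 3): (-9) + 26 + 21 = 38
σ = (2, 3, 1): (-9) + (-4) + (-8) = -21
σ = (3, 1, 2): (-5) + 26 + 15 = 36
σ = (3, 2, 1): (-5) + (-8) + (-8) = -21
Optimal value attained by: σ = (2, 3, 1).
Answer: det⊕(W) = -21; verdict: SINGULAR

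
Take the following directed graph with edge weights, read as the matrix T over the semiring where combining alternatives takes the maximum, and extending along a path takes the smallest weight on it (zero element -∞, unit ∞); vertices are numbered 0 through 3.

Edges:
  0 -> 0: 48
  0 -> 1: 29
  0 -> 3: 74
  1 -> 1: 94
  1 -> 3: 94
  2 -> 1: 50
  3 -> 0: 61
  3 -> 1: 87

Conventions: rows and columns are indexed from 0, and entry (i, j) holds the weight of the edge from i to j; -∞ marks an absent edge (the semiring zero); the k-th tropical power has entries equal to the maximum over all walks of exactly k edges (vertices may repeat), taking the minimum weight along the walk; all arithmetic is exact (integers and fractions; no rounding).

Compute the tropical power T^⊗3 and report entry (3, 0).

T^⊗2:
  [61, 74, -∞, 48]
  [61, 94, -∞, 94]
  [-∞, 50, -∞, 50]
  [48, 87, -∞, 87]
T^⊗3:
  [48, 74, -∞, 74]
  [61, 94, -∞, 94]
  [50, 50, -∞, 50]
  [61, 87, -∞, 87]
Key observation: the optimum is the walk 3->0->3->0, with weight 61 min 74 min 61 = 61.
Optimal value attained by: walk 3->0->3->0.
Answer: (T^⊗3)[3][0] = 61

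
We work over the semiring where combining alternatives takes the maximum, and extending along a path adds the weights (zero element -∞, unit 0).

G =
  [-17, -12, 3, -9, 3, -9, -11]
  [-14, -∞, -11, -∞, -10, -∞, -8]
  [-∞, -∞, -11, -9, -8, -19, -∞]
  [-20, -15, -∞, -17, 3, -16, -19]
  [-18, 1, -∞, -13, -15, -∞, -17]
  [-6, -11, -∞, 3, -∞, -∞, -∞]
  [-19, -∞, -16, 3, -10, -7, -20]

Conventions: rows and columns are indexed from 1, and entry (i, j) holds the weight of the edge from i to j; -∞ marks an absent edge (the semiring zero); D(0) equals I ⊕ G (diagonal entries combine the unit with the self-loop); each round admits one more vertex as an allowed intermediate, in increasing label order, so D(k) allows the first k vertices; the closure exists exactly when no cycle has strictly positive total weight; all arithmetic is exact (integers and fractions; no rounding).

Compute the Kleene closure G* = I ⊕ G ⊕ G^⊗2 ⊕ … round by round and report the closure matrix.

D(0):
  [0, -12, 3, -9, 3, -9, -11]
  [-14, 0, -11, -∞, -10, -∞, -8]
  [-∞, -∞, 0, -9, -8, -19, -∞]
  [-20, -15, -∞, 0, 3, -16, -19]
  [-18, 1, -∞, -13, 0, -∞, -17]
  [-6, -11, -∞, 3, -∞, 0, -∞]
  [-19, -∞, -16, 3, -10, -7, 0]
D(1):
  [0, -12, 3, -9, 3, -9, -11]
  [-14, 0, -11, -23, -10, -23, -8]
  [-∞, -∞, 0, -9, -8, -19, -∞]
  [-20, -15, -17, 0, 3, -16, -19]
  [-18, 1, -15, -13, 0, -27, -17]
  [-6, -11, -3, 3, -3, 0, -17]
  [-19, -31, -16, 3, -10, -7, 0]
D(2):
  [0, -12, 3, -9, 3, -9, -11]
  [-14, 0, -11, -23, -10, -23, -8]
  [-∞, -∞, 0, -9, -8, -19, -∞]
  [-20, -15, -17, 0, 3, -16, -19]
  [-13, 1, -10, -13, 0, -22, -7]
  [-6, -11, -3, 3, -3, 0, -17]
  [-19, -31, -16, 3, -10, -7, 0]
D(3):
  [0, -12, 3, -6, 3, -9, -11]
  [-14, 0, -11, -20, -10, -23, -8]
  [-∞, -∞, 0, -9, -8, -19, -∞]
  [-20, -15, -17, 0, 3, -16, -19]
  [-13, 1, -10, -13, 0, -22, -7]
  [-6, -11, -3, 3, -3, 0, -17]
  [-19, -31, -16, 3, -10, -7, 0]
D(4):
  [0, -12, 3, -6, 3, -9, -11]
  [-14, 0, -11, -20, -10, -23, -8]
  [-29, -24, 0, -9, -6, -19, -28]
  [-20, -15, -17, 0, 3, -16, -19]
  [-13, 1, -10, -13, 0, -22, -7]
  [-6, -11, -3, 3, 6, 0, -16]
  [-17, -12, -14, 3, 6, -7, 0]
D(5):
  [0, 4, 3, -6, 3, -9, -4]
  [-14, 0, -11, -20, -10, -23, -8]
  [-19, -5, 0, -9, -6, -19, -13]
  [-10, 4, -7, 0, 3, -16, -4]
  [-13, 1, -10, -13, 0, -22, -7]
  [-6, 7, -3, 3, 6, 0, -1]
  [-7, 7, -4, 3, 6, -7, 0]
D(6):
  [0, 4, 3, -6, 3, -9, -4]
  [-14, 0, -11, -20, -10, -23, -8]
  [-19, -5, 0, -9, -6, -19, -13]
  [-10, 4, -7, 0, 3, -16, -4]
  [-13, 1, -10, -13, 0, -22, -7]
  [-6, 7, -3, 3, 6, 0, -1]
  [-7, 7, -4, 3, 6, -7, 0]
D(7):
  [0, 4, 3, -1, 3, -9, -4]
  [-14, 0, -11, -5, -2, -15, -8]
  [-19, -5, 0, -9, -6, -19, -13]
  [-10, 4, -7, 0, 3, -11, -4]
  [-13, 1, -10, -4, 0, -14, -7]
  [-6, 7, -3, 3, 6, 0, -1]
  [-7, 7, -4, 3, 6, -7, 0]
Answer: G* = [[0, 4, 3, -1, 3, -9, -4], [-14, 0, -11, -5, -2, -15, -8], [-19, -5, 0, -9, -6, -19, -13], [-10, 4, -7, 0, 3, -11, -4], [-13, 1, -10, -4, 0, -14, -7], [-6, 7, -3, 3, 6, 0, -1], [-7, 7, -4, 3, 6, -7, 0]]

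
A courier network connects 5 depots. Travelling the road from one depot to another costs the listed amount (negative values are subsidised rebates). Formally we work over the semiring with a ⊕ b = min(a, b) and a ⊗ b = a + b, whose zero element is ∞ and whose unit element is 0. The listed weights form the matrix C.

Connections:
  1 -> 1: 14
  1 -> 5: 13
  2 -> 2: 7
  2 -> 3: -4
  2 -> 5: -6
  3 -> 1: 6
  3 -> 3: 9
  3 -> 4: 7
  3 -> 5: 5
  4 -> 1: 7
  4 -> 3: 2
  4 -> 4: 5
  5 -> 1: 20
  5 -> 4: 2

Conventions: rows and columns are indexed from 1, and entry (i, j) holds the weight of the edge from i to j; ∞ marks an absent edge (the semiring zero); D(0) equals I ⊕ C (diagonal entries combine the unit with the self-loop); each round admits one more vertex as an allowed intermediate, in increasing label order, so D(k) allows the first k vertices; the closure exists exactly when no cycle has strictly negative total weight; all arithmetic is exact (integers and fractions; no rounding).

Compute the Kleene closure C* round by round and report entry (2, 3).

D(0):
  [0, ∞, ∞, ∞, 13]
  [∞, 0, -4, ∞, -6]
  [6, ∞, 0, 7, 5]
  [7, ∞, 2, 0, ∞]
  [20, ∞, ∞, 2, 0]
D(1):
  [0, ∞, ∞, ∞, 13]
  [∞, 0, -4, ∞, -6]
  [6, ∞, 0, 7, 5]
  [7, ∞, 2, 0, 20]
  [20, ∞, ∞, 2, 0]
D(2):
  [0, ∞, ∞, ∞, 13]
  [∞, 0, -4, ∞, -6]
  [6, ∞, 0, 7, 5]
  [7, ∞, 2, 0, 20]
  [20, ∞, ∞, 2, 0]
D(3):
  [0, ∞, ∞, ∞, 13]
  [2, 0, -4, 3, -6]
  [6, ∞, 0, 7, 5]
  [7, ∞, 2, 0, 7]
  [20, ∞, ∞, 2, 0]
D(4):
  [0, ∞, ∞, ∞, 13]
  [2, 0, -4, 3, -6]
  [6, ∞, 0, 7, 5]
  [7, ∞, 2, 0, 7]
  [9, ∞, 4, 2, 0]
D(5):
  [0, ∞, 17, 15, 13]
  [2, 0, -4, -4, -6]
  [6, ∞, 0, 7, 5]
  [7, ∞, 2, 0, 7]
  [9, ∞, 4, 2, 0]
Answer: C*[2][3] = -4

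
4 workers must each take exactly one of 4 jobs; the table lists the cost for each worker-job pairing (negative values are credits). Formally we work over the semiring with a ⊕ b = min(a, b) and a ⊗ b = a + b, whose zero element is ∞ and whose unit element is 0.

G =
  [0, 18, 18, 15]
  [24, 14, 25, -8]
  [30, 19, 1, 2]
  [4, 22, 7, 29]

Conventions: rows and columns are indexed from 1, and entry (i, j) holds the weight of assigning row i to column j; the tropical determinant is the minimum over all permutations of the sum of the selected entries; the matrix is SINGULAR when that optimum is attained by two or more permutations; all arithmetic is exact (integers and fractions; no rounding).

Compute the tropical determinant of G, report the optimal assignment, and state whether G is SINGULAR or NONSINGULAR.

σ = (1, 2, 3, 4): 0 + 14 + 1 + 29 = 44
σ = (1, 2, 4, 3): 0 + 14 + 2 + 7 = 23
σ = (1, 3, 2, 4): 0 + 25 + 19 + 29 = 73
σ = (1, 3, 4, 2): 0 + 25 + 2 + 22 = 49
σ = (1, 4, 2, 3): 0 + (-8) + 19 + 7 = 18
σ = (1, 4, 3, 2): 0 + (-8) + 1 + 22 = 15
σ = (2, 1, 3, 4): 18 + 24 + 1 + 29 = 72
σ = (2, 1, 4, 3): 18 + 24 + 2 + 7 = 51
σ = (2, 3, 1, 4): 18 + 25 + 30 + 29 = 102
σ = (2, 3, 4, 1): 18 + 25 + 2 + 4 = 49
σ = (2, 4, 1, 3): 18 + (-8) + 30 + 7 = 47
σ = (2, 4, 3, 1): 18 + (-8) + 1 + 4 = 15
σ = (3, 1, 2, 4): 18 + 24 + 19 + 29 = 90
σ = (3, 1, 4, 2): 18 + 24 + 2 + 22 = 66
σ = (3, 2, 1, 4): 18 + 14 + 30 + 29 = 91
σ = (3, 2, 4, 1): 18 + 14 + 2 + 4 = 38
σ = (3, 4, 1, 2): 18 + (-8) + 30 + 22 = 62
σ = (3, 4, 2, 1): 18 + (-8) + 19 + 4 = 33
σ = (4, 1, 2, 3): 15 + 24 + 19 + 7 = 65
σ = (4, 1, 3, 2): 15 + 24 + 1 + 22 = 62
σ = (4, 2, 1, 3): 15 + 14 + 30 + 7 = 66
σ = (4, 2, 3, 1): 15 + 14 + 1 + 4 = 34
σ = (4, 3, 1, 2): 15 + 25 + 30 + 22 = 92
σ = (4, 3, 2, 1): 15 + 25 + 19 + 4 = 63
Optimal value attained by: σ = (1, 4, 3, 2).
Answer: det⊕(G) = 15; verdict: SINGULAR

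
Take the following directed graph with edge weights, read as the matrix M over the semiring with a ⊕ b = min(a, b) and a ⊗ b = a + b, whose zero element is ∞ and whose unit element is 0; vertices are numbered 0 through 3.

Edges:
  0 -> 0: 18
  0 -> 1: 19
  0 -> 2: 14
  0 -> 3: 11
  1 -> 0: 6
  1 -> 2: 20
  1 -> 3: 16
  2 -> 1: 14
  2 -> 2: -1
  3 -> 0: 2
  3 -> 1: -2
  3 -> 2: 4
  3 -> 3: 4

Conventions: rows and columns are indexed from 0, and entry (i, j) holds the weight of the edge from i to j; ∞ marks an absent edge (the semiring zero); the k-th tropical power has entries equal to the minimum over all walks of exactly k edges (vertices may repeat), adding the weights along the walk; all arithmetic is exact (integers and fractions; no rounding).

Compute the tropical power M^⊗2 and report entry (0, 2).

M^⊗2:
  [13, 9, 13, 15]
  [18, 14, 19, 17]
  [20, 13, -2, 30]
  [4, 2, 3, 8]
Key observation: the optimum is the walk 0->2->2, with weight 14 + (-1) = 13.
Optimal value attained by: walk 0->2->2.
Answer: (M^⊗2)[0][2] = 13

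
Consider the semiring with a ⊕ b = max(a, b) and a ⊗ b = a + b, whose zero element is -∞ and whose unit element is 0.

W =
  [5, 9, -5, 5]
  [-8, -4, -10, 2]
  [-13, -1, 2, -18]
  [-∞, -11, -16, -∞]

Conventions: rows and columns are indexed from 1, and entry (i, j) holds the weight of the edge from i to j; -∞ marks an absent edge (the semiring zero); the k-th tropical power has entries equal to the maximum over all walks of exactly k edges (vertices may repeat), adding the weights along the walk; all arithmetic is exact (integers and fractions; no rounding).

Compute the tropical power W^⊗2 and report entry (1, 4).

W^⊗2:
  [10, 14, 0, 11]
  [-3, 1, -8, -2]
  [-8, 1, 4, 1]
  [-19, -15, -14, -9]
Key observation: the optimum is the walk 1->2->4, with weight 9 + 2 = 11.
Optimal value attained by: walk 1->2->4.
Answer: (W^⊗2)[1][4] = 11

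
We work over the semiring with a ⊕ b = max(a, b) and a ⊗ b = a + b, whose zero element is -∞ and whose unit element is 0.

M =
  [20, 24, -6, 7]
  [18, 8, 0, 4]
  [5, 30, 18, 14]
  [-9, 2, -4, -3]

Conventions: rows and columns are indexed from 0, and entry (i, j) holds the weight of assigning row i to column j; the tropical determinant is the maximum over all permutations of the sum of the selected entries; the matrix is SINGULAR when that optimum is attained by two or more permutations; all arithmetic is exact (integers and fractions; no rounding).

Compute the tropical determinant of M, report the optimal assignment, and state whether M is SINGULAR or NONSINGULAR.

σ = (0, 1, 2, 3): 20 + 8 + 18 + (-3) = 43
σ = (0, 1, 3, 2): 20 + 8 + 14 + (-4) = 38
σ = (0, 2, 1, 3): 20 + 0 + 30 + (-3) = 47
σ = (0, 2, 3, 1): 20 + 0 + 14 + 2 = 36
σ = (0, 3, 1, 2): 20 + 4 + 30 + (-4) = 50
σ = (0, 3, 2, 1): 20 + 4 + 18 + 2 = 44
σ = (1, 0, 2, 3): 24 + 18 + 18 + (-3) = 57
σ = (1, 0, 3, 2): 24 + 18 + 14 + (-4) = 52
σ = (1, 2, 0, 3): 24 + 0 + 5 + (-3) = 26
σ = (1, 2, 3, 0): 24 + 0 + 14 + (-9) = 29
σ = (1, 3, 0, 2): 24 + 4 + 5 + (-4) = 29
σ = (1, 3, 2, 0): 24 + 4 + 18 + (-9) = 37
σ = (2, 0, 1, 3): (-6) + 18 + 30 + (-3) = 39
σ = (2, 0, 3, 1): (-6) + 18 + 14 + 2 = 28
σ = (2, 1, 0, 3): (-6) + 8 + 5 + (-3) = 4
σ = (2, 1, 3, 0): (-6) + 8 + 14 + (-9) = 7
σ = (2, 3, 0, 1): (-6) + 4 + 5 + 2 = 5
σ = (2, 3, 1, 0): (-6) + 4 + 30 + (-9) = 19
σ = (3, 0, 1, 2): 7 + 18 + 30 + (-4) = 51
σ = (3, 0, 2, 1): 7 + 18 + 18 + 2 = 45
σ = (3, 1, 0, 2): 7 + 8 + 5 + (-4) = 16
σ = (3, 1, 2, 0): 7 + 8 + 18 + (-9) = 24
σ = (3, 2, 0, 1): 7 + 0 + 5 + 2 = 14
σ = (3, 2, 1, 0): 7 + 0 + 30 + (-9) = 28
Optimal value attained by: σ = (1, 0, 2, 3).
Answer: det⊕(M) = 57; verdict: NONSINGULAR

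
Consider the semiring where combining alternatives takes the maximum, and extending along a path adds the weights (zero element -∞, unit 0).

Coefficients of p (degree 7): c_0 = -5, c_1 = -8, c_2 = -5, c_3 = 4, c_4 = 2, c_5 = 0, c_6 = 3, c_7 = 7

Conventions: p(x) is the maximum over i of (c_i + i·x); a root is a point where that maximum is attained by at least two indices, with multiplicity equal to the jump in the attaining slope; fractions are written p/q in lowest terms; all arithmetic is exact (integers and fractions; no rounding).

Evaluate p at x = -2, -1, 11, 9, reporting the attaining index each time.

p(-2) = max(-5+0·(-2)=-5, -8+1·(-2)=-10, -5+2·(-2)=-9, 4+3·(-2)=-2, 2+4·(-2)=-6, 0+5·(-2)=-10, 3+6·(-2)=-9, 7+7·(-2)=-7) = -2 (attained by i=3)
p(-1) = max(-5+0·(-1)=-5, -8+1·(-1)=-9, -5+2·(-1)=-7, 4+3·(-1)=1, 2+4·(-1)=-2, 0+5·(-1)=-5, 3+6·(-1)=-3, 7+7·(-1)=0) = 1 (attained by i=3)
p(11) = max(-5+0·11=-5, -8+1·11=3, -5+2·11=17, 4+3·11=37, 2+4·11=46, 0+5·11=55, 3+6·11=69, 7+7·11=84) = 84 (attained by i=7)
p(9) = max(-5+0·9=-5, -8+1·9=1, -5+2·9=13, 4+3·9=31, 2+4·9=38, 0+5·9=45, 3+6·9=57, 7+7·9=70) = 70 (attained by i=7)
Answer: p(-2) = -2; p(-1) = 1; p(11) = 84; p(9) = 70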